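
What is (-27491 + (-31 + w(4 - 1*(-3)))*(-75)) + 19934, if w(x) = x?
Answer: -5757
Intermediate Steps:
(-27491 + (-31 + w(4 - 1*(-3)))*(-75)) + 19934 = (-27491 + (-31 + (4 - 1*(-3)))*(-75)) + 19934 = (-27491 + (-31 + (4 + 3))*(-75)) + 19934 = (-27491 + (-31 + 7)*(-75)) + 19934 = (-27491 - 24*(-75)) + 19934 = (-27491 + 1800) + 19934 = -25691 + 19934 = -5757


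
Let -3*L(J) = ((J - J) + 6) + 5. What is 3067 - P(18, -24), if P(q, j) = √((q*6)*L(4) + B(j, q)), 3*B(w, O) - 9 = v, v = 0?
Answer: 3067 - I*√393 ≈ 3067.0 - 19.824*I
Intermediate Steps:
L(J) = -11/3 (L(J) = -(((J - J) + 6) + 5)/3 = -((0 + 6) + 5)/3 = -(6 + 5)/3 = -⅓*11 = -11/3)
B(w, O) = 3 (B(w, O) = 3 + (⅓)*0 = 3 + 0 = 3)
P(q, j) = √(3 - 22*q) (P(q, j) = √((q*6)*(-11/3) + 3) = √((6*q)*(-11/3) + 3) = √(-22*q + 3) = √(3 - 22*q))
3067 - P(18, -24) = 3067 - √(3 - 22*18) = 3067 - √(3 - 396) = 3067 - √(-393) = 3067 - I*√393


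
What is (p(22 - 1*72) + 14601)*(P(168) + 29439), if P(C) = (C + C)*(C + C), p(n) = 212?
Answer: 2108408355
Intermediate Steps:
P(C) = 4*C² (P(C) = (2*C)*(2*C) = 4*C²)
(p(22 - 1*72) + 14601)*(P(168) + 29439) = (212 + 14601)*(4*168² + 29439) = 14813*(4*28224 + 29439) = 14813*(112896 + 29439) = 14813*142335 = 2108408355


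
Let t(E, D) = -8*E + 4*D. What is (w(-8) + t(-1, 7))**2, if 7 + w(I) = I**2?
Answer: 8649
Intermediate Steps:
w(I) = -7 + I**2
(w(-8) + t(-1, 7))**2 = ((-7 + (-8)**2) + (-8*(-1) + 4*7))**2 = ((-7 + 64) + (8 + 28))**2 = (57 + 36)**2 = 93**2 = 8649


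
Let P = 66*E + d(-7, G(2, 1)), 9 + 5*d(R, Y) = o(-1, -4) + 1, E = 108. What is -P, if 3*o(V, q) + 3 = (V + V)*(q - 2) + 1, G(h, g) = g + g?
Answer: -106906/15 ≈ -7127.1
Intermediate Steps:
G(h, g) = 2*g
o(V, q) = -2/3 + 2*V*(-2 + q)/3 (o(V, q) = -1 + ((V + V)*(q - 2) + 1)/3 = -1 + ((2*V)*(-2 + q) + 1)/3 = -1 + (2*V*(-2 + q) + 1)/3 = -1 + (1 + 2*V*(-2 + q))/3 = -1 + (1/3 + 2*V*(-2 + q)/3) = -2/3 + 2*V*(-2 + q)/3)
d(R, Y) = -14/15 (d(R, Y) = -9/5 + ((-2/3 - 4/3*(-1) + (2/3)*(-1)*(-4)) + 1)/5 = -9/5 + ((-2/3 + 4/3 + 8/3) + 1)/5 = -9/5 + (10/3 + 1)/5 = -9/5 + (1/5)*(13/3) = -9/5 + 13/15 = -14/15)
P = 106906/15 (P = 66*108 - 14/15 = 7128 - 14/15 = 106906/15 ≈ 7127.1)
-P = -1*106906/15 = -106906/15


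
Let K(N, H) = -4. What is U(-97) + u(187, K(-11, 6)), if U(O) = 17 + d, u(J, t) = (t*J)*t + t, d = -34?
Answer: 2971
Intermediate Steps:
u(J, t) = t + J*t**2 (u(J, t) = (J*t)*t + t = J*t**2 + t = t + J*t**2)
U(O) = -17 (U(O) = 17 - 34 = -17)
U(-97) + u(187, K(-11, 6)) = -17 - 4*(1 + 187*(-4)) = -17 - 4*(1 - 748) = -17 - 4*(-747) = -17 + 2988 = 2971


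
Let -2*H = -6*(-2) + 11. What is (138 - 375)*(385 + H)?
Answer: -177039/2 ≈ -88520.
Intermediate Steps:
H = -23/2 (H = -(-6*(-2) + 11)/2 = -(12 + 11)/2 = -½*23 = -23/2 ≈ -11.500)
(138 - 375)*(385 + H) = (138 - 375)*(385 - 23/2) = -237*747/2 = -177039/2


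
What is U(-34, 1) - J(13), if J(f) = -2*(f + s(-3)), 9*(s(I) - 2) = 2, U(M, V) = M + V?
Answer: -23/9 ≈ -2.5556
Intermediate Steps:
s(I) = 20/9 (s(I) = 2 + (⅑)*2 = 2 + 2/9 = 20/9)
J(f) = -40/9 - 2*f (J(f) = -2*(f + 20/9) = -2*(20/9 + f) = -40/9 - 2*f)
U(-34, 1) - J(13) = (-34 + 1) - (-40/9 - 2*13) = -33 - (-40/9 - 26) = -33 - 1*(-274/9) = -33 + 274/9 = -23/9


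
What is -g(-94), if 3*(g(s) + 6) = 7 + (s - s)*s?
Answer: 11/3 ≈ 3.6667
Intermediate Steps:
g(s) = -11/3 (g(s) = -6 + (7 + (s - s)*s)/3 = -6 + (7 + 0*s)/3 = -6 + (7 + 0)/3 = -6 + (⅓)*7 = -6 + 7/3 = -11/3)
-g(-94) = -1*(-11/3) = 11/3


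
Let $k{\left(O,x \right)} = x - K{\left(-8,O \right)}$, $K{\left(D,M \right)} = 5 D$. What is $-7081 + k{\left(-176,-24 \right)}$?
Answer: $-7065$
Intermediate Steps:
$k{\left(O,x \right)} = 40 + x$ ($k{\left(O,x \right)} = x - 5 \left(-8\right) = x - -40 = x + 40 = 40 + x$)
$-7081 + k{\left(-176,-24 \right)} = -7081 + \left(40 - 24\right) = -7081 + 16 = -7065$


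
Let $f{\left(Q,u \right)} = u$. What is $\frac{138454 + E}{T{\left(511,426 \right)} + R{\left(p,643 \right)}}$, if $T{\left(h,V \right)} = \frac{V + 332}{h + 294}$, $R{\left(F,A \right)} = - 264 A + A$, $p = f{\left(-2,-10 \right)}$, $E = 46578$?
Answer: $- \frac{148950760}{136131987} \approx -1.0942$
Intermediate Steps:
$p = -10$
$R{\left(F,A \right)} = - 263 A$
$T{\left(h,V \right)} = \frac{332 + V}{294 + h}$
$\frac{138454 + E}{T{\left(511,426 \right)} + R{\left(p,643 \right)}} = \frac{138454 + 46578}{\frac{332 + 426}{294 + 511} - 169109} = \frac{185032}{\frac{1}{805} \cdot 758 - 169109} = \frac{185032}{\frac{758}{805} - 169109} = \frac{185032}{- \frac{136131987}{805}} = 185032 \left(- \frac{805}{136131987}\right) = - \frac{148950760}{136131987}$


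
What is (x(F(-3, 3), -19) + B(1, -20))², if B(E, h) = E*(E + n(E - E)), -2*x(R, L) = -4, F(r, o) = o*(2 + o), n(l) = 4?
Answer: 49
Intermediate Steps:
x(R, L) = 2 (x(R, L) = -½*(-4) = 2)
B(E, h) = E*(4 + E) (B(E, h) = E*(E + 4) = E*(4 + E))
(x(F(-3, 3), -19) + B(1, -20))² = (2 + 1*(4 + 1))² = (2 + 1*5)² = (2 + 5)² = 7² = 49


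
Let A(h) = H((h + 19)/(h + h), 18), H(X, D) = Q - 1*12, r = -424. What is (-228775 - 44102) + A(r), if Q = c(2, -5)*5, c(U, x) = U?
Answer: -272879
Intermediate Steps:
Q = 10 (Q = 2*5 = 10)
H(X, D) = -2 (H(X, D) = 10 - 1*12 = 10 - 12 = -2)
A(h) = -2
(-228775 - 44102) + A(r) = (-228775 - 44102) - 2 = -272877 - 2 = -272879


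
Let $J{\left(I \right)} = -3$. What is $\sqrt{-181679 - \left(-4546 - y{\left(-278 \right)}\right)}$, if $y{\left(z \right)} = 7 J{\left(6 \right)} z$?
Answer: $i \sqrt{171295} \approx 413.88 i$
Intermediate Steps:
$y{\left(z \right)} = - 21 z$ ($y{\left(z \right)} = 7 \left(-3\right) z = - 21 z$)
$\sqrt{-181679 - \left(-4546 - y{\left(-278 \right)}\right)} = \sqrt{-181679 + \left(\left(34375 - -5838\right) - 29829\right)} = \sqrt{-181679 + \left(\left(34375 + 5838\right) + \left(-66517 + 36688\right)\right)} = \sqrt{-181679 + \left(40213 - 29829\right)} = \sqrt{-181679 + 10384} = \sqrt{-171295} = i \sqrt{171295}$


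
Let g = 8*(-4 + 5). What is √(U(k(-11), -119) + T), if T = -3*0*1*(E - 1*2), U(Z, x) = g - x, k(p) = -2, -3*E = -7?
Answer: √127 ≈ 11.269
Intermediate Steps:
E = 7/3 (E = -⅓*(-7) = 7/3 ≈ 2.3333)
g = 8 (g = 8*1 = 8)
U(Z, x) = 8 - x
T = 0 (T = -3*0*1*(7/3 - 1*2) = -0*(7/3 - 2) = -0/3 = -3*0 = 0)
√(U(k(-11), -119) + T) = √((8 - 1*(-119)) + 0) = √((8 + 119) + 0) = √(127 + 0) = √127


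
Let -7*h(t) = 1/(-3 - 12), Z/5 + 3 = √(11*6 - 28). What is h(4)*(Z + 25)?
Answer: 2/21 + √38/21 ≈ 0.38878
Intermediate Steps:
Z = -15 + 5*√38 (Z = -15 + 5*√(11*6 - 28) = -15 + 5*√(66 - 28) = -15 + 5*√38 ≈ 15.822)
h(t) = 1/105 (h(t) = -1/(7*(-3 - 12)) = -⅐/(-15) = -⅐*(-1/15) = 1/105)
h(4)*(Z + 25) = ((-15 + 5*√38) + 25)/105 = (10 + 5*√38)/105 = 2/21 + √38/21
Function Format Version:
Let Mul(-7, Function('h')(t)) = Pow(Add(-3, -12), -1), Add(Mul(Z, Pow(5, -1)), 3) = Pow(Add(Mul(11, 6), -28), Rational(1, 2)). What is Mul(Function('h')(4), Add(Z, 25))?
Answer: Add(Rational(2, 21), Mul(Rational(1, 21), Pow(38, Rational(1, 2)))) ≈ 0.38878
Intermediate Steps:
Z = Add(-15, Mul(5, Pow(38, Rational(1, 2)))) (Z = Add(-15, Mul(5, Pow(Add(Mul(11, 6), -28), Rational(1, 2)))) = Add(-15, Mul(5, Pow(Add(66, -28), Rational(1, 2)))) = Add(-15, Mul(5, Pow(38, Rational(1, 2)))) ≈ 15.822)
Function('h')(t) = Rational(1, 105) (Function('h')(t) = Mul(Rational(-1, 7), Pow(Add(-3, -12), -1)) = Mul(Rational(-1, 7), Pow(-15, -1)) = Mul(Rational(-1, 7), Rational(-1, 15)) = Rational(1, 105))
Mul(Function('h')(4), Add(Z, 25)) = Mul(Rational(1, 105), Add(Add(-15, Mul(5, Pow(38, Rational(1, 2)))), 25)) = Mul(Rational(1, 105), Add(10, Mul(5, Pow(38, Rational(1, 2))))) = Add(Rational(2, 21), Mul(Rational(1, 21), Pow(38, Rational(1, 2))))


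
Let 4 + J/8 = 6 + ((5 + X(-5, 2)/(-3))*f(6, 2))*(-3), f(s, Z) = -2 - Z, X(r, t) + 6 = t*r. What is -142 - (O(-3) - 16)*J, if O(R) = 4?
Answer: 11954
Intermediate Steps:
X(r, t) = -6 + r*t (X(r, t) = -6 + t*r = -6 + r*t)
J = 1008 (J = -32 + 8*(6 + ((5 + (-6 - 5*2)/(-3))*(-2 - 1*2))*(-3)) = -32 + 8*(6 + ((5 + (-6 - 10)*(-1/3))*(-2 - 2))*(-3)) = -32 + 8*(6 + ((5 - 16*(-1/3))*(-4))*(-3)) = -32 + 8*(6 + ((5 + 16/3)*(-4))*(-3)) = -32 + 8*(6 + ((31/3)*(-4))*(-3)) = -32 + 8*(6 - 124/3*(-3)) = -32 + 8*(6 + 124) = -32 + 8*130 = -32 + 1040 = 1008)
-142 - (O(-3) - 16)*J = -142 - (4 - 16)*1008 = -142 - (-12)*1008 = -142 - 1*(-12096) = -142 + 12096 = 11954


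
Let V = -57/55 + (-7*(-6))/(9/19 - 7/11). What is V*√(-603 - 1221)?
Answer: -969456*I*√114/935 ≈ -11071.0*I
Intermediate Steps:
V = -242364/935 (V = -57*1/55 + (-1*(-42))/(9*(1/19) - 7*1/11) = -57/55 + 42/(9/19 - 7/11) = -57/55 + 42/(-34/209) = -57/55 + 42*(-209/34) = -57/55 - 4389/17 = -242364/935 ≈ -259.21)
V*√(-603 - 1221) = -242364*√(-603 - 1221)/935 = -969456*I*√114/935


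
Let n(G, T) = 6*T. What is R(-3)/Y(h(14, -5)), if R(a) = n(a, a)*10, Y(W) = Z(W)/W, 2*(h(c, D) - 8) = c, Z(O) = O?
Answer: -180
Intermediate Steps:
h(c, D) = 8 + c/2
Y(W) = 1 (Y(W) = W/W = 1)
R(a) = 60*a (R(a) = (6*a)*10 = 60*a)
R(-3)/Y(h(14, -5)) = (60*(-3))/1 = -180*1 = -180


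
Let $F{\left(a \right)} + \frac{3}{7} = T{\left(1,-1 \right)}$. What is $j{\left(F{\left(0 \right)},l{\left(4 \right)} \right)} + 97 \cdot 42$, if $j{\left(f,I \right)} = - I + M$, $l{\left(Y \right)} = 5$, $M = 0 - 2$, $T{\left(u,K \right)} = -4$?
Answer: $4067$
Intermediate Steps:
$M = -2$
$F{\left(a \right)} = - \frac{31}{7}$ ($F{\left(a \right)} = - \frac{3}{7} - 4 = - \frac{31}{7}$)
$j{\left(f,I \right)} = -2 - I$ ($j{\left(f,I \right)} = - I - 2 = -2 - I$)
$j{\left(F{\left(0 \right)},l{\left(4 \right)} \right)} + 97 \cdot 42 = \left(-2 - 5\right) + 97 \cdot 42 = \left(-2 - 5\right) + 4074 = -7 + 4074 = 4067$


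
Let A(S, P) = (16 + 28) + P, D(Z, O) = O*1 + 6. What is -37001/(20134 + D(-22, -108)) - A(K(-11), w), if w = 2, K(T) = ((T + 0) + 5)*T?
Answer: -958473/20032 ≈ -47.847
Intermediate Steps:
K(T) = T*(5 + T) (K(T) = (T + 5)*T = (5 + T)*T = T*(5 + T))
D(Z, O) = 6 + O (D(Z, O) = O + 6 = 6 + O)
A(S, P) = 44 + P
-37001/(20134 + D(-22, -108)) - A(K(-11), w) = -37001/(20134 + (6 - 108)) - (44 + 2) = -37001/(20134 - 102) - 1*46 = -37001/20032 - 46 = -958473/20032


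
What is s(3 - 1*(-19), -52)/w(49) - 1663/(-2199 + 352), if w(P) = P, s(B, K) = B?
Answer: 122121/90503 ≈ 1.3494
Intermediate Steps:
s(3 - 1*(-19), -52)/w(49) - 1663/(-2199 + 352) = (3 - 1*(-19))/49 - 1663/(-2199 + 352) = (3 + 19)*(1/49) - 1663/(-1847) = 22*(1/49) - 1663*(-1/1847) = 22/49 + 1663/1847 = 122121/90503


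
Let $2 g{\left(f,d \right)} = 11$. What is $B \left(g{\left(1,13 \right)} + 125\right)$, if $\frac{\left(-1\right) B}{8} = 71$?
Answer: $-74124$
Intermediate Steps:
$B = -568$ ($B = \left(-8\right) 71 = -568$)
$g{\left(f,d \right)} = \frac{11}{2}$ ($g{\left(f,d \right)} = \frac{1}{2} \cdot 11 = \frac{11}{2}$)
$B \left(g{\left(1,13 \right)} + 125\right) = - 568 \left(\frac{11}{2} + 125\right) = \left(-568\right) \frac{261}{2} = -74124$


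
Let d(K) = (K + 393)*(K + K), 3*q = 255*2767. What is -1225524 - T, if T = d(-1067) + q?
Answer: -2899035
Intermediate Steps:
q = 235195 (q = (255*2767)/3 = (1/3)*705585 = 235195)
d(K) = 2*K*(393 + K) (d(K) = (393 + K)*(2*K) = 2*K*(393 + K))
T = 1673511 (T = 2*(-1067)*(393 - 1067) + 235195 = 2*(-1067)*(-674) + 235195 = 1438316 + 235195 = 1673511)
-1225524 - T = -1225524 - 1*1673511 = -1225524 - 1673511 = -2899035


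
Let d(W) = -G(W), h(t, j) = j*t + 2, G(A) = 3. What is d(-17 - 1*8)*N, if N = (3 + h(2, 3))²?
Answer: -363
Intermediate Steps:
h(t, j) = 2 + j*t
N = 121 (N = (3 + (2 + 3*2))² = (3 + (2 + 6))² = (3 + 8)² = 11² = 121)
d(W) = -3 (d(W) = -1*3 = -3)
d(-17 - 1*8)*N = -3*121 = -363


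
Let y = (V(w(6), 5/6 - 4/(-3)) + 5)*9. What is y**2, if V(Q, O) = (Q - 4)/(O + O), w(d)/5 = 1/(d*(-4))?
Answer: 14220441/10816 ≈ 1314.8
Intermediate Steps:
w(d) = -5/(4*d) (w(d) = 5/((d*(-4))) = 5/((-4*d)) = 5*(-1/(4*d)) = -5/(4*d))
V(Q, O) = (-4 + Q)/(2*O) (V(Q, O) = (-4 + Q)/((2*O)) = (-4 + Q)*(1/(2*O)) = (-4 + Q)/(2*O))
y = 3771/104 (y = ((-4 - 5/4/6)/(2*(5/6 - 4/(-3))) + 5)*9 = ((-4 - 5/4*1/6)/(2*(5*(1/6) - 4*(-1/3))) + 5)*9 = ((-4 - 5/24)/(2*(5/6 + 4/3)) + 5)*9 = ((1/2)*(-101/24)/(13/6) + 5)*9 = ((1/2)*(6/13)*(-101/24) + 5)*9 = (-101/104 + 5)*9 = (419/104)*9 = 3771/104 ≈ 36.260)
y**2 = (3771/104)**2 = 14220441/10816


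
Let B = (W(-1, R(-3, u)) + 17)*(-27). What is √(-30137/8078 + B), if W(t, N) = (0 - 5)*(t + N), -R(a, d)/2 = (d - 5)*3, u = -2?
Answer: √330986283698/8078 ≈ 71.220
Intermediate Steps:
R(a, d) = 30 - 6*d (R(a, d) = -2*(d - 5)*3 = -2*(-5 + d)*3 = -2*(-15 + 3*d) = 30 - 6*d)
W(t, N) = -5*N - 5*t (W(t, N) = -5*(N + t) = -5*N - 5*t)
B = 5076 (B = ((-5*(30 - 6*(-2)) - 5*(-1)) + 17)*(-27) = ((-5*(30 + 12) + 5) + 17)*(-27) = ((-5*42 + 5) + 17)*(-27) = ((-210 + 5) + 17)*(-27) = (-205 + 17)*(-27) = -188*(-27) = 5076)
√(-30137/8078 + B) = √(-30137/8078 + 5076) = √(40973791/8078) = √330986283698/8078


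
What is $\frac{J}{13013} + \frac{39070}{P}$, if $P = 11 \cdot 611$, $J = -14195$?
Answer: $\frac{2888205}{611611} \approx 4.7223$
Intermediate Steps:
$P = 6721$
$\frac{J}{13013} + \frac{39070}{P} = - \frac{14195}{13013} + \frac{39070}{6721} = \frac{2888205}{611611}$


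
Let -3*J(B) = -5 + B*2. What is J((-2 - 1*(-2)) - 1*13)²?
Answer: 961/9 ≈ 106.78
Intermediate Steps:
J(B) = 5/3 - 2*B/3 (J(B) = -(-5 + B*2)/3 = -(-5 + 2*B)/3 = 5/3 - 2*B/3)
J((-2 - 1*(-2)) - 1*13)² = (5/3 - 2*((-2 - 1*(-2)) - 1*13)/3)² = (5/3 - 2*((-2 + 2) - 13)/3)² = (5/3 - 2*(0 - 13)/3)² = (5/3 - ⅔*(-13))² = (5/3 + 26/3)² = (31/3)² = 961/9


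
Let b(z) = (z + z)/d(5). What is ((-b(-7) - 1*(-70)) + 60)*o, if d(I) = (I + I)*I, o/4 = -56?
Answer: -729568/25 ≈ -29183.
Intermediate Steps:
o = -224 (o = 4*(-56) = -224)
d(I) = 2*I² (d(I) = (2*I)*I = 2*I²)
b(z) = z/25 (b(z) = (z + z)/((2*5²)) = (2*z)/((2*25)) = (2*z)/50 = (2*z)*(1/50) = z/25)
((-b(-7) - 1*(-70)) + 60)*o = ((-(-7)/25 - 1*(-70)) + 60)*(-224) = ((-1*(-7/25) + 70) + 60)*(-224) = ((7/25 + 70) + 60)*(-224) = (1757/25 + 60)*(-224) = (3257/25)*(-224) = -729568/25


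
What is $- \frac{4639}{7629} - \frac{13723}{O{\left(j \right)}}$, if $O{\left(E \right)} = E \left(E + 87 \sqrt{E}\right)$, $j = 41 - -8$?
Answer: $- \frac{254263405}{245974218} \approx -1.0337$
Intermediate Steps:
$j = 49$ ($j = 41 + 8 = 49$)
$- \frac{4639}{7629} - \frac{13723}{O{\left(j \right)}} = - \frac{4639}{7629} - \frac{13723}{49^{2} + 87 \cdot 49^{\frac{3}{2}}} = \left(-4639\right) \frac{1}{7629} - \frac{13723}{2401 + 87 \cdot 343} = - \frac{4639}{7629} - \frac{13723}{2401 + 29841} = - \frac{4639}{7629} - \frac{13723}{32242} = - \frac{254263405}{245974218}$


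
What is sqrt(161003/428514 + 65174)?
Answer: sqrt(11967595743965646)/428514 ≈ 255.29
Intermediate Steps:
sqrt(161003/428514 + 65174) = sqrt(27928132439/428514) = sqrt(11967595743965646)/428514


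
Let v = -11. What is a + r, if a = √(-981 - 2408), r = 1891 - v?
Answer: 1902 + I*√3389 ≈ 1902.0 + 58.215*I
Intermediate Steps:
r = 1902 (r = 1891 - 1*(-11) = 1891 + 11 = 1902)
a = I*√3389 (a = √(-3389) = I*√3389 ≈ 58.215*I)
a + r = I*√3389 + 1902 = 1902 + I*√3389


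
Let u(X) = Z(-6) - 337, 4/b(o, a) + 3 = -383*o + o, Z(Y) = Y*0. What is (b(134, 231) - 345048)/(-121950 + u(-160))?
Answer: 17663352172/6259993817 ≈ 2.8216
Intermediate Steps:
Z(Y) = 0
b(o, a) = 4/(-3 - 382*o) (b(o, a) = 4/(-3 + (-383*o + o)) = 4/(-3 - 382*o))
u(X) = -337 (u(X) = 0 - 337 = -337)
(b(134, 231) - 345048)/(-121950 + u(-160)) = (-4/(3 + 382*134) - 345048)/(-121950 - 337) = (-4/(3 + 51188) - 345048)/(-122287) = (-4/51191 - 345048)*(-1/122287) = -17663352172/51191*(-1/122287) = 17663352172/6259993817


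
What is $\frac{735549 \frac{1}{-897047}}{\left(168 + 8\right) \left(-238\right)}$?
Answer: $\frac{735549}{37575504736} \approx 1.9575 \cdot 10^{-5}$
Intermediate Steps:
$\frac{735549 \frac{1}{-897047}}{\left(168 + 8\right) \left(-238\right)} = \frac{735549 \left(- \frac{1}{897047}\right)}{176 \left(-238\right)} = - \frac{735549}{897047 \left(-41888\right)} = \left(- \frac{735549}{897047}\right) \left(- \frac{1}{41888}\right) = \frac{735549}{37575504736}$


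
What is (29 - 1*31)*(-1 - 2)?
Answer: 6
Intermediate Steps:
(29 - 1*31)*(-1 - 2) = (29 - 31)*(-3) = -2*(-3) = 6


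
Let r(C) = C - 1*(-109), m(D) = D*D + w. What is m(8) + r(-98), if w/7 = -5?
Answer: 40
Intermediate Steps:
w = -35 (w = 7*(-5) = -35)
m(D) = -35 + D² (m(D) = D*D - 35 = D² - 35 = -35 + D²)
r(C) = 109 + C (r(C) = C + 109 = 109 + C)
m(8) + r(-98) = (-35 + 8²) + (109 - 98) = (-35 + 64) + 11 = 29 + 11 = 40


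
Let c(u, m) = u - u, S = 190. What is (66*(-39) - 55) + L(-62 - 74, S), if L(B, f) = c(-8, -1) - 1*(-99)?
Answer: -2530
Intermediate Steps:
c(u, m) = 0
L(B, f) = 99 (L(B, f) = 0 - 1*(-99) = 0 + 99 = 99)
(66*(-39) - 55) + L(-62 - 74, S) = (66*(-39) - 55) + 99 = (-2574 - 55) + 99 = -2629 + 99 = -2530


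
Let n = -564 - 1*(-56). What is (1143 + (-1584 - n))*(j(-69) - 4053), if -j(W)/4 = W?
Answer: -253059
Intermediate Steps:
n = -508 (n = -564 + 56 = -508)
j(W) = -4*W
(1143 + (-1584 - n))*(j(-69) - 4053) = (1143 + (-1584 - 1*(-508)))*(-4*(-69) - 4053) = (1143 + (-1584 + 508))*(276 - 4053) = (1143 - 1076)*(-3777) = 67*(-3777) = -253059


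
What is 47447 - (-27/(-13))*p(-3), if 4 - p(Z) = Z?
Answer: 616622/13 ≈ 47432.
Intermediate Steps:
p(Z) = 4 - Z
47447 - (-27/(-13))*p(-3) = 47447 - (-27/(-13))*(4 - 1*(-3)) = 47447 - (-27*(-1/13))*(4 + 3) = 47447 - 27*7/13 = 47447 - 1*189/13 = 47447 - 189/13 = 616622/13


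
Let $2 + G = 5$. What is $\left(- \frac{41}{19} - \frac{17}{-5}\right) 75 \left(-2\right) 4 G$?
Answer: $- \frac{42480}{19} \approx -2235.8$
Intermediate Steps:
$G = 3$ ($G = -2 + 5 = 3$)
$\left(- \frac{41}{19} - \frac{17}{-5}\right) 75 \left(-2\right) 4 G = \left(- \frac{41}{19} - \frac{17}{-5}\right) 75 \left(-2\right) 4 \cdot 3 = \left(\left(-41\right) \frac{1}{19} - - \frac{17}{5}\right) 75 \left(\left(-8\right) 3\right) = \left(- \frac{41}{19} + \frac{17}{5}\right) 75 \left(-24\right) = \frac{118}{95} \cdot 75 \left(-24\right) = \frac{1770}{19} \left(-24\right) = - \frac{42480}{19}$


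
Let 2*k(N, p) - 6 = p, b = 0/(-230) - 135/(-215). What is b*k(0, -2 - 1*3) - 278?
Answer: -23881/86 ≈ -277.69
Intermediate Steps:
b = 27/43 (b = 0*(-1/230) - 135*(-1/215) = 0 + 27/43 = 27/43 ≈ 0.62791)
k(N, p) = 3 + p/2
b*k(0, -2 - 1*3) - 278 = 27*(3 + (-2 - 1*3)/2)/43 - 278 = 27*(3 + (-2 - 3)/2)/43 - 278 = 27*(3 + (1/2)*(-5))/43 - 278 = 27*(3 - 5/2)/43 - 278 = (27/43)*(1/2) - 278 = 27/86 - 278 = -23881/86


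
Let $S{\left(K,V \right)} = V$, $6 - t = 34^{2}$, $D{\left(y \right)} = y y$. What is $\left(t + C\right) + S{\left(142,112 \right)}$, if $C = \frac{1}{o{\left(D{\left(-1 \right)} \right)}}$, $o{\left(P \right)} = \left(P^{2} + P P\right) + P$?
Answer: $- \frac{3113}{3} \approx -1037.7$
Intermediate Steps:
$D{\left(y \right)} = y^{2}$
$t = -1150$ ($t = 6 - 34^{2} = 6 - 1156 = -1150$)
$o{\left(P \right)} = P + 2 P^{2}$ ($o{\left(P \right)} = \left(P^{2} + P^{2}\right) + P = 2 P^{2} + P = P + 2 P^{2}$)
$C = \frac{1}{3}$ ($C = \frac{1}{\left(-1\right)^{2} \left(1 + 2 \left(-1\right)^{2}\right)} = \frac{1}{1 \left(1 + 2 \cdot 1\right)} = \frac{1}{1 \left(1 + 2\right)} = \frac{1}{1 \cdot 3} = \frac{1}{3} \approx 0.33333$)
$\left(t + C\right) + S{\left(142,112 \right)} = \left(-1150 + \frac{1}{3}\right) + 112 = - \frac{3449}{3} + 112 = - \frac{3113}{3}$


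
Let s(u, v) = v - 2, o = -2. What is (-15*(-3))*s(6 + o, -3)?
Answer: -225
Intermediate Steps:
s(u, v) = -2 + v
(-15*(-3))*s(6 + o, -3) = (-15*(-3))*(-2 - 3) = 45*(-5) = -225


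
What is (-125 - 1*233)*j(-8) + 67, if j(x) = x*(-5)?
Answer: -14253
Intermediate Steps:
j(x) = -5*x
(-125 - 1*233)*j(-8) + 67 = (-125 - 1*233)*(-5*(-8)) + 67 = (-125 - 233)*40 + 67 = -358*40 + 67 = -14320 + 67 = -14253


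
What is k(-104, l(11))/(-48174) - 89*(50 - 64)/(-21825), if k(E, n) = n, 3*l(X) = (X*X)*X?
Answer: -23235943/350465850 ≈ -0.066300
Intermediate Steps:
l(X) = X³/3 (l(X) = ((X*X)*X)/3 = (X²*X)/3 = X³/3)
k(-104, l(11))/(-48174) - 89*(50 - 64)/(-21825) = ((⅓)*11³)/(-48174) - 89*(50 - 64)/(-21825) = ((⅓)*1331)*(-1/48174) - 89*(-14)*(-1/21825) = (1331/3)*(-1/48174) + 1246*(-1/21825) = -1331/144522 - 1246/21825 = -23235943/350465850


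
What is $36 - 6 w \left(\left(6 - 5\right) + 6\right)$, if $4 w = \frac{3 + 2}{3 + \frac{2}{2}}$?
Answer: $\frac{183}{8} \approx 22.875$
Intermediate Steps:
$w = \frac{5}{16}$ ($w = \frac{\left(3 + 2\right) \frac{1}{3 + \frac{2}{2}}}{4} = \frac{5 \frac{1}{3 + 2 \cdot \frac{1}{2}}}{4} = \frac{5 \frac{1}{3 + 1}}{4} = \frac{5 \cdot \frac{1}{4}}{4} = \frac{1}{4} \cdot \frac{5}{4} = \frac{5}{16} \approx 0.3125$)
$36 - 6 w \left(\left(6 - 5\right) + 6\right) = 36 - 6 \cdot \frac{5}{16} \left(\left(6 - 5\right) + 6\right) = 36 - \frac{15 \left(1 + 6\right)}{8} = 36 - \frac{15}{8} \cdot 7 = 36 - \frac{105}{8} = \frac{183}{8}$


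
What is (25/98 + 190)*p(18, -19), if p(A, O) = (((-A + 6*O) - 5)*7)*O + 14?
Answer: 48570225/14 ≈ 3.4693e+6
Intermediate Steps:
p(A, O) = 14 + O*(-35 - 7*A + 42*O) (p(A, O) = ((-5 - A + 6*O)*7)*O + 14 = (-35 - 7*A + 42*O)*O + 14 = O*(-35 - 7*A + 42*O) + 14 = 14 + O*(-35 - 7*A + 42*O))
(25/98 + 190)*p(18, -19) = (25/98 + 190)*(14 - 35*(-19) + 42*(-19)**2 - 7*18*(-19)) = (25*(1/98) + 190)*(14 + 665 + 42*361 + 2394) = (25/98 + 190)*(14 + 665 + 15162 + 2394) = (18645/98)*18235 = 48570225/14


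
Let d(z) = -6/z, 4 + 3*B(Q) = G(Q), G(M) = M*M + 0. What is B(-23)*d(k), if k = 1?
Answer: -1050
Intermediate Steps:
G(M) = M**2 (G(M) = M**2 + 0 = M**2)
B(Q) = -4/3 + Q**2/3
B(-23)*d(k) = (-4/3 + (1/3)*(-23)**2)*(-6/1) = (-4/3 + (1/3)*529)*(-6*1) = (-4/3 + 529/3)*(-6) = 175*(-6) = -1050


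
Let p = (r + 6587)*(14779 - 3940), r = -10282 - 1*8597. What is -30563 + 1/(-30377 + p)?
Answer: -4072928224496/133263365 ≈ -30563.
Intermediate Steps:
r = -18879 (r = -10282 - 8597 = -18879)
p = -133232988 (p = (-18879 + 6587)*(14779 - 3940) = -12292*10839 = -133232988)
-30563 + 1/(-30377 + p) = -30563 + 1/(-30377 - 133232988) = -30563 + 1/(-133263365) = -30563 - 1/133263365 = -4072928224496/133263365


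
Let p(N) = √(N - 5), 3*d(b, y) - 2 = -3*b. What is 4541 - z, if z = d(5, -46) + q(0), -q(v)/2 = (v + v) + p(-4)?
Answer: 13636/3 + 6*I ≈ 4545.3 + 6.0*I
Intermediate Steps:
d(b, y) = ⅔ - b (d(b, y) = ⅔ + (-3*b)/3 = ⅔ - b)
p(N) = √(-5 + N)
q(v) = -6*I - 4*v (q(v) = -2*((v + v) + √(-5 - 4)) = -2*(2*v + √(-9)) = -2*(2*v + 3*I) = -6*I - 4*v)
z = -13/3 - 6*I (z = (⅔ - 1*5) + (-6*I - 4*0) = (⅔ - 5) + (-6*I + 0) = -13/3 - 6*I ≈ -4.3333 - 6.0*I)
4541 - z = 4541 - (-13/3 - 6*I) = 4541 + (13/3 + 6*I) = 13636/3 + 6*I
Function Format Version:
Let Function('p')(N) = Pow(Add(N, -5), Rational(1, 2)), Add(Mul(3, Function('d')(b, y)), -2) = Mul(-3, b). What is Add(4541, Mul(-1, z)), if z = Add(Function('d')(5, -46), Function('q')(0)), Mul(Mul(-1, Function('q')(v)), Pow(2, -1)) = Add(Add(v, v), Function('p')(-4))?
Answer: Add(Rational(13636, 3), Mul(6, I)) ≈ Add(4545.3, Mul(6.0000, I))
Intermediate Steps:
Function('d')(b, y) = Add(Rational(2, 3), Mul(-1, b)) (Function('d')(b, y) = Add(Rational(2, 3), Mul(Rational(1, 3), Mul(-3, b))) = Add(Rational(2, 3), Mul(-1, b)))
Function('p')(N) = Pow(Add(-5, N), Rational(1, 2))
Function('q')(v) = Add(Mul(-6, I), Mul(-4, v)) (Function('q')(v) = Mul(-2, Add(Add(v, v), Pow(Add(-5, -4), Rational(1, 2)))) = Mul(-2, Add(Mul(2, v), Pow(-9, Rational(1, 2)))) = Mul(-2, Add(Mul(2, v), Mul(3, I))) = Add(Mul(-6, I), Mul(-4, v)))
z = Add(Rational(-13, 3), Mul(-6, I)) (z = Add(Add(Rational(2, 3), Mul(-1, 5)), Add(Mul(-6, I), Mul(-4, 0))) = Add(Add(Rational(2, 3), -5), Add(Mul(-6, I), 0)) = Add(Rational(-13, 3), Mul(-6, I)) ≈ Add(-4.3333, Mul(-6.0000, I)))
Add(4541, Mul(-1, z)) = Add(4541, Mul(-1, Add(Rational(-13, 3), Mul(-6, I)))) = Add(4541, Add(Rational(13, 3), Mul(6, I))) = Add(Rational(13636, 3), Mul(6, I))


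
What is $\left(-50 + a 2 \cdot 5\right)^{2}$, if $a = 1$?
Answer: $1600$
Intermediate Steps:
$\left(-50 + a 2 \cdot 5\right)^{2} = \left(-50 + 1 \cdot 2 \cdot 5\right)^{2} = \left(-50 + 2 \cdot 5\right)^{2} = \left(-50 + 10\right)^{2} = \left(-40\right)^{2} = 1600$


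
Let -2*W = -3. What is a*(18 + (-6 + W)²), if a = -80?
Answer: -3060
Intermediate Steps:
W = 3/2 (W = -½*(-3) = 3/2 ≈ 1.5000)
a*(18 + (-6 + W)²) = -80*(18 + (-6 + 3/2)²) = -80*(18 + (-9/2)²) = -80*(18 + 81/4) = -80*153/4 = -3060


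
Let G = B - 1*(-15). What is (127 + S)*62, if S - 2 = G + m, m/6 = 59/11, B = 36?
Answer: 144708/11 ≈ 13155.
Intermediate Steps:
m = 354/11 (m = 6*(59/11) = 354/11 ≈ 32.182)
G = 51 (G = 36 - 1*(-15) = 36 + 15 = 51)
S = 937/11 (S = 2 + (51 + 354/11) = 2 + 915/11 = 937/11 ≈ 85.182)
(127 + S)*62 = (127 + 937/11)*62 = (2334/11)*62 = 144708/11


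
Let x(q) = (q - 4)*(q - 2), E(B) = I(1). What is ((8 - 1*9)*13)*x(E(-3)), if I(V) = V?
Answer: -39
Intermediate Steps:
E(B) = 1
x(q) = (-4 + q)*(-2 + q)
((8 - 1*9)*13)*x(E(-3)) = ((8 - 1*9)*13)*(8 + 1² - 6*1) = ((8 - 9)*13)*(8 + 1 - 6) = -1*13*3 = -13*3 = -39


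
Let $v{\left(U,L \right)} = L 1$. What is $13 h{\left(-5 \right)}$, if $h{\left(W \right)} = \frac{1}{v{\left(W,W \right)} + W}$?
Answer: $- \frac{13}{10} \approx -1.3$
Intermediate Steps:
$v{\left(U,L \right)} = L$
$h{\left(W \right)} = \frac{1}{2 W}$ ($h{\left(W \right)} = \frac{1}{W + W} = \frac{1}{2 W}$)
$13 h{\left(-5 \right)} = 13 \frac{1}{2 \left(-5\right)} = 13 \cdot \frac{1}{2} \left(- \frac{1}{5}\right) = 13 \left(- \frac{1}{10}\right) = - \frac{13}{10}$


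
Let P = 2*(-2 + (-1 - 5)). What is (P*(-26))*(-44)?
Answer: -18304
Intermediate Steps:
P = -16 (P = 2*(-2 - 6) = 2*(-8) = -16)
(P*(-26))*(-44) = -16*(-26)*(-44) = 416*(-44) = -18304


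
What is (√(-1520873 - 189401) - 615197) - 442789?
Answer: -1057986 + I*√1710274 ≈ -1.058e+6 + 1307.8*I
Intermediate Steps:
(√(-1520873 - 189401) - 615197) - 442789 = (√(-1710274) - 615197) - 442789 = (I*√1710274 - 615197) - 442789 = (-615197 + I*√1710274) - 442789 = -1057986 + I*√1710274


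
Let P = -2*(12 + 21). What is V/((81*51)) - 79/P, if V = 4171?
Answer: 200545/90882 ≈ 2.2067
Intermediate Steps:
P = -66 (P = -2*33 = -66)
V/((81*51)) - 79/P = 4171/((81*51)) - 79/(-66) = 4171/4131 - 79*(-1/66) = 4171*(1/4131) + 79/66 = 4171/4131 + 79/66 = 200545/90882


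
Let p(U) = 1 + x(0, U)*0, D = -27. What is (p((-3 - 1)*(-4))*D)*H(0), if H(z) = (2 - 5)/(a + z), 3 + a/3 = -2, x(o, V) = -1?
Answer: -27/5 ≈ -5.4000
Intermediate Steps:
a = -15 (a = -9 + 3*(-2) = -9 - 6 = -15)
p(U) = 1 (p(U) = 1 - 1*0 = 1 + 0 = 1)
H(z) = -3/(-15 + z) (H(z) = (2 - 5)/(-15 + z) = -3/(-15 + z))
(p((-3 - 1)*(-4))*D)*H(0) = (1*(-27))*(-3/(-15 + 0)) = -(-81)/(-15) = -(-81)*(-1)/15 = -27*⅕ = -27/5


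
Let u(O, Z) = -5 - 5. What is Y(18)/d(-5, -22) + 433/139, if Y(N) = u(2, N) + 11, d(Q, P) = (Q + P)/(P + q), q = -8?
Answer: 5287/1251 ≈ 4.2262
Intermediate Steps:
u(O, Z) = -10
d(Q, P) = (P + Q)/(-8 + P) (d(Q, P) = (Q + P)/(P - 8) = (P + Q)/(-8 + P))
Y(N) = 1 (Y(N) = -10 + 11 = 1)
Y(18)/d(-5, -22) + 433/139 = 1/((-22 - 5)/(-8 - 22)) + 433/139 = 1/(-27/(-30)) + 433*(1/139) = 1/(-1/30*(-27)) + 433/139 = 1/(9/10) + 433/139 = 1*(10/9) + 433/139 = 10/9 + 433/139 = 5287/1251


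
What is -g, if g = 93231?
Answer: -93231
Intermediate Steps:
-g = -1*93231 = -93231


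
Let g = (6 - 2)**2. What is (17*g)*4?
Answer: 1088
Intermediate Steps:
g = 16 (g = 4**2 = 16)
(17*g)*4 = (17*16)*4 = 272*4 = 1088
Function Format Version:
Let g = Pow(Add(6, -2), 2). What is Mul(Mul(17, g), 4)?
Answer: 1088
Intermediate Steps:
g = 16 (g = Pow(4, 2) = 16)
Mul(Mul(17, g), 4) = Mul(Mul(17, 16), 4) = Mul(272, 4) = 1088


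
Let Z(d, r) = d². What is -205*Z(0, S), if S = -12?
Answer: 0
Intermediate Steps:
-205*Z(0, S) = -205*0² = -205*0 = 0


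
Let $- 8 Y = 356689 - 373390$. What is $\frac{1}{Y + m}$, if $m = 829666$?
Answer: $\frac{8}{6654029} \approx 1.2023 \cdot 10^{-6}$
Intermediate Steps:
$Y = \frac{16701}{8}$ ($Y = - \frac{356689 - 373390}{8} = \left(- \frac{1}{8}\right) \left(-16701\right) = \frac{16701}{8} \approx 2087.6$)
$\frac{1}{Y + m} = \frac{1}{\frac{16701}{8} + 829666} = \frac{1}{\frac{6654029}{8}} = \frac{8}{6654029}$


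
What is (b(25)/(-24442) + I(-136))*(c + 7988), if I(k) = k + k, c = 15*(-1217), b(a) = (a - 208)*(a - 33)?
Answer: 34136173348/12221 ≈ 2.7932e+6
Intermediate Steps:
b(a) = (-208 + a)*(-33 + a)
c = -18255
I(k) = 2*k
(b(25)/(-24442) + I(-136))*(c + 7988) = ((6864 + 25² - 241*25)/(-24442) + 2*(-136))*(-18255 + 7988) = ((6864 + 625 - 6025)*(-1/24442) - 272)*(-10267) = (1464*(-1/24442) - 272)*(-10267) = (-732/12221 - 272)*(-10267) = -3324844/12221*(-10267) = 34136173348/12221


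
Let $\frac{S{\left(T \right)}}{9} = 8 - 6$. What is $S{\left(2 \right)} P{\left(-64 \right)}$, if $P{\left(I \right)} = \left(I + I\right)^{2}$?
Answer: $294912$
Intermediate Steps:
$S{\left(T \right)} = 18$ ($S{\left(T \right)} = 9 \left(8 - 6\right) = 9 \cdot 2 = 18$)
$P{\left(I \right)} = 4 I^{2}$ ($P{\left(I \right)} = \left(2 I\right)^{2} = 4 I^{2}$)
$S{\left(2 \right)} P{\left(-64 \right)} = 18 \cdot 4 \left(-64\right)^{2} = 18 \cdot 4 \cdot 4096 = 18 \cdot 16384 = 294912$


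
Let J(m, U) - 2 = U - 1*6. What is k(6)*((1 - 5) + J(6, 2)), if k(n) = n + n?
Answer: -72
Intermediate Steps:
J(m, U) = -4 + U (J(m, U) = 2 + (U - 1*6) = 2 + (U - 6) = 2 + (-6 + U) = -4 + U)
k(n) = 2*n
k(6)*((1 - 5) + J(6, 2)) = (2*6)*((1 - 5) + (-4 + 2)) = 12*(-4 - 2) = 12*(-6) = -72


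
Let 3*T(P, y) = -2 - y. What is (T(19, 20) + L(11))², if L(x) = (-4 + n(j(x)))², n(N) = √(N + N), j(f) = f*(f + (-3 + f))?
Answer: 1879168/9 - 20480*√418/3 ≈ 69225.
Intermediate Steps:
j(f) = f*(-3 + 2*f)
n(N) = √2*√N (n(N) = √(2*N) = √2*√N)
L(x) = (-4 + √2*√(x*(-3 + 2*x)))²
T(P, y) = -⅔ - y/3 (T(P, y) = (-2 - y)/3 = -⅔ - y/3)
(T(19, 20) + L(11))² = ((-⅔ - ⅓*20) + (-4 + √2*√(11*(-3 + 2*11)))²)² = ((-⅔ - 20/3) + (-4 + √2*√(11*(-3 + 22)))²)² = (-22/3 + (-4 + √2*√(11*19))²)² = (-22/3 + (-4 + √2*√209)²)² = (-22/3 + (-4 + √418)²)²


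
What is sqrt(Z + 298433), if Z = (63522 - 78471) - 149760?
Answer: 2*sqrt(33431) ≈ 365.68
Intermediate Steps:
Z = -164709 (Z = -14949 - 149760 = -164709)
sqrt(Z + 298433) = sqrt(-164709 + 298433) = sqrt(133724) = 2*sqrt(33431)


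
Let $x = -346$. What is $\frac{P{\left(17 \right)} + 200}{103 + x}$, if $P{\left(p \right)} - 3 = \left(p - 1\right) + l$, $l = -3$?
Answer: $- \frac{8}{9} \approx -0.88889$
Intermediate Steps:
$P{\left(p \right)} = -1 + p$ ($P{\left(p \right)} = 3 + \left(\left(p - 1\right) - 3\right) = 3 + \left(\left(-1 + p\right) - 3\right) = 3 + \left(-4 + p\right) = -1 + p$)
$\frac{P{\left(17 \right)} + 200}{103 + x} = \frac{\left(-1 + 17\right) + 200}{103 - 346} = \frac{16 + 200}{-243} = 216 \left(- \frac{1}{243}\right) = - \frac{8}{9}$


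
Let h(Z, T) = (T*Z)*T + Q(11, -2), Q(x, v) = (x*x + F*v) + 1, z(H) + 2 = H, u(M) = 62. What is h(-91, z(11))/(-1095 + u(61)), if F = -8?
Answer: 7233/1033 ≈ 7.0019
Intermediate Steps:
z(H) = -2 + H
Q(x, v) = 1 + x² - 8*v (Q(x, v) = (x*x - 8*v) + 1 = (x² - 8*v) + 1 = 1 + x² - 8*v)
h(Z, T) = 138 + Z*T² (h(Z, T) = (T*Z)*T + (1 + 11² - 8*(-2)) = Z*T² + (1 + 121 + 16) = Z*T² + 138 = 138 + Z*T²)
h(-91, z(11))/(-1095 + u(61)) = (138 - 91*(-2 + 11)²)/(-1095 + 62) = (138 - 91*9²)/(-1033) = (138 - 91*81)*(-1/1033) = (138 - 7371)*(-1/1033) = -7233*(-1/1033) = 7233/1033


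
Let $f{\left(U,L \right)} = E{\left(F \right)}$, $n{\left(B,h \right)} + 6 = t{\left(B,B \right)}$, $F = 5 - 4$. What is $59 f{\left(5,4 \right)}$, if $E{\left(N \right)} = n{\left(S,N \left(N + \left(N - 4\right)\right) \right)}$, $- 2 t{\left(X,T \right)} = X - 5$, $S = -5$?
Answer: $-59$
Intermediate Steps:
$F = 1$ ($F = 5 - 4 = 1$)
$t{\left(X,T \right)} = \frac{5}{2} - \frac{X}{2}$ ($t{\left(X,T \right)} = - \frac{X - 5}{2} = - \frac{-5 + X}{2} = \frac{5}{2} - \frac{X}{2}$)
$n{\left(B,h \right)} = - \frac{7}{2} - \frac{B}{2}$ ($n{\left(B,h \right)} = -6 - \left(- \frac{5}{2} + \frac{B}{2}\right) = - \frac{7}{2} - \frac{B}{2}$)
$E{\left(N \right)} = -1$ ($E{\left(N \right)} = - \frac{7}{2} - - \frac{5}{2} = - \frac{7}{2} + \frac{5}{2} = -1$)
$f{\left(U,L \right)} = -1$
$59 f{\left(5,4 \right)} = 59 \left(-1\right) = -59$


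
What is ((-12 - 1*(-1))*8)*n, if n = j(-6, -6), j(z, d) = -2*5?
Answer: 880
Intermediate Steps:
j(z, d) = -10
n = -10
((-12 - 1*(-1))*8)*n = ((-12 - 1*(-1))*8)*(-10) = ((-12 + 1)*8)*(-10) = -11*8*(-10) = -88*(-10) = 880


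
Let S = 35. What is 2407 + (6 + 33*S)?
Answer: 3568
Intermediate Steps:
2407 + (6 + 33*S) = 2407 + (6 + 33*35) = 2407 + (6 + 1155) = 2407 + 1161 = 3568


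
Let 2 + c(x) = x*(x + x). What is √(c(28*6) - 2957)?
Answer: √53489 ≈ 231.28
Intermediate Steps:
c(x) = -2 + 2*x² (c(x) = -2 + x*(x + x) = -2 + x*(2*x) = -2 + 2*x²)
√(c(28*6) - 2957) = √((-2 + 2*(28*6)²) - 2957) = √((-2 + 2*168²) - 2957) = √((-2 + 2*28224) - 2957) = √((-2 + 56448) - 2957) = √(56446 - 2957) = √53489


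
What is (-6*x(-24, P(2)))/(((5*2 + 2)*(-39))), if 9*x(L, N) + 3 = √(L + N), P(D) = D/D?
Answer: -1/234 + I*√23/702 ≈ -0.0042735 + 0.0068317*I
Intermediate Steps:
P(D) = 1
x(L, N) = -⅓ + √(L + N)/9
(-6*x(-24, P(2)))/(((5*2 + 2)*(-39))) = (-6*(-⅓ + √(-24 + 1)/9))/(((5*2 + 2)*(-39))) = (-6*(-⅓ + √(-23)/9))/(((10 + 2)*(-39))) = (-6*(-⅓ + (I*√23)/9))/((12*(-39))) = -6*(-⅓ + I*√23/9)/(-468) = (2 - 2*I*√23/3)*(-1/468) = -1/234 + I*√23/702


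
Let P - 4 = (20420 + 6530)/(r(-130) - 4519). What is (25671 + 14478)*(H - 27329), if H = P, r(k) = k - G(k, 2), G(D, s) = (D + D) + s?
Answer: -4818322642725/4391 ≈ -1.0973e+9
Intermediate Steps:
G(D, s) = s + 2*D (G(D, s) = 2*D + s = s + 2*D)
r(k) = -2 - k (r(k) = k - (2 + 2*k) = k + (-2 - 2*k) = -2 - k)
P = -9386/4391 (P = 4 + (20420 + 6530)/((-2 - 1*(-130)) - 4519) = 4 + 26950/((-2 + 130) - 4519) = 4 + 26950/(128 - 4519) = 4 + 26950/(-4391) = 4 + 26950*(-1/4391) = 4 - 26950/4391 = -9386/4391 ≈ -2.1376)
H = -9386/4391 ≈ -2.1376
(25671 + 14478)*(H - 27329) = (25671 + 14478)*(-9386/4391 - 27329) = 40149*(-120011025/4391) = -4818322642725/4391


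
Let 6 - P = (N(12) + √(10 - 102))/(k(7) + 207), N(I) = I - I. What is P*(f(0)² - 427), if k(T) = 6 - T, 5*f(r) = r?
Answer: -2562 + 427*I*√23/103 ≈ -2562.0 + 19.882*I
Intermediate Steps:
f(r) = r/5
N(I) = 0
P = 6 - I*√23/103 (P = 6 - (0 + √(10 - 102))/((6 - 1*7) + 207) = 6 - (0 + √(-92))/((6 - 7) + 207) = 6 - (0 + 2*I*√23)/(-1 + 207) = 6 - 2*I*√23/206 = 6 - I*√23/103 ≈ 6.0 - 0.046561*I)
P*(f(0)² - 427) = (6 - I*√23/103)*(((⅕)*0)² - 427) = (6 - I*√23/103)*(0² - 427) = (6 - I*√23/103)*(0 - 427) = (6 - I*√23/103)*(-427) = -2562 + 427*I*√23/103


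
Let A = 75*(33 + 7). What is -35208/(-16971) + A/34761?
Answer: 141642032/65547659 ≈ 2.1609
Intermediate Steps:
A = 3000 (A = 75*40 = 3000)
-35208/(-16971) + A/34761 = -35208/(-16971) + 3000/34761 = -35208*(-1/16971) + 3000*(1/34761) = 11736/5657 + 1000/11587 = 141642032/65547659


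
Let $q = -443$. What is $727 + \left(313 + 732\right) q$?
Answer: $-462208$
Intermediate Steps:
$727 + \left(313 + 732\right) q = 727 + \left(313 + 732\right) \left(-443\right) = 727 + 1045 \left(-443\right) = 727 - 462935 = -462208$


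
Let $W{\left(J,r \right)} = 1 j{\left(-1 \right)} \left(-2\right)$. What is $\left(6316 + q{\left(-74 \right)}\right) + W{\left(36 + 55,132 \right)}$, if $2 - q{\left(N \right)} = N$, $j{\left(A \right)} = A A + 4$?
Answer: $6382$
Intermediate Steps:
$j{\left(A \right)} = 4 + A^{2}$ ($j{\left(A \right)} = A^{2} + 4 = 4 + A^{2}$)
$W{\left(J,r \right)} = -10$ ($W{\left(J,r \right)} = 1 \left(4 + \left(-1\right)^{2}\right) \left(-2\right) = 1 \left(4 + 1\right) \left(-2\right) = 1 \cdot 5 \left(-2\right) = 5 \left(-2\right) = -10$)
$q{\left(N \right)} = 2 - N$
$\left(6316 + q{\left(-74 \right)}\right) + W{\left(36 + 55,132 \right)} = \left(6316 + \left(2 - -74\right)\right) - 10 = \left(6316 + \left(2 + 74\right)\right) - 10 = \left(6316 + 76\right) - 10 = 6392 - 10 = 6382$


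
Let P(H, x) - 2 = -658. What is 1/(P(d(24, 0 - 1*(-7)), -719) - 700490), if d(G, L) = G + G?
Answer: -1/701146 ≈ -1.4262e-6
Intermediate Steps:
d(G, L) = 2*G
P(H, x) = -656 (P(H, x) = 2 - 658 = -656)
1/(P(d(24, 0 - 1*(-7)), -719) - 700490) = 1/(-656 - 700490) = 1/(-701146) = -1/701146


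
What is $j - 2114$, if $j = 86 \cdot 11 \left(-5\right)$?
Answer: $-6844$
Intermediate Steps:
$j = -4730$ ($j = 86 \left(-55\right) = -4730$)
$j - 2114 = -4730 - 2114 = -6844$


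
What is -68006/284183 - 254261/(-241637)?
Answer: 55823887941/68669127571 ≈ 0.81294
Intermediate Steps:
-68006/284183 - 254261/(-241637) = -68006*1/284183 - 254261*(-1/241637) = -68006/284183 + 254261/241637 = 55823887941/68669127571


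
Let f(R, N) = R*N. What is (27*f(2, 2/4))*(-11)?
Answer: -297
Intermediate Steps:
f(R, N) = N*R
(27*f(2, 2/4))*(-11) = (27*((2/4)*2))*(-11) = (27*((2*(¼))*2))*(-11) = (27*((½)*2))*(-11) = (27*1)*(-11) = 27*(-11) = -297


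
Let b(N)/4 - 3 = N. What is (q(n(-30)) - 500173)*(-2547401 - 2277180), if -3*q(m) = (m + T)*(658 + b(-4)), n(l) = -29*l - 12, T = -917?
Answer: 2351071391691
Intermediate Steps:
b(N) = 12 + 4*N
n(l) = -12 - 29*l
q(m) = 199906 - 218*m (q(m) = -(m - 917)*(658 + (12 + 4*(-4)))/3 = -(-917 + m)*(658 + (12 - 16))/3 = -(-917 + m)*(658 - 4)/3 = -(-917 + m)*654/3 = -(-599718 + 654*m)/3 = 199906 - 218*m)
(q(n(-30)) - 500173)*(-2547401 - 2277180) = ((199906 - 218*(-12 - 29*(-30))) - 500173)*(-2547401 - 2277180) = ((199906 - 218*(-12 + 870)) - 500173)*(-4824581) = ((199906 - 218*858) - 500173)*(-4824581) = ((199906 - 187044) - 500173)*(-4824581) = (12862 - 500173)*(-4824581) = -487311*(-4824581) = 2351071391691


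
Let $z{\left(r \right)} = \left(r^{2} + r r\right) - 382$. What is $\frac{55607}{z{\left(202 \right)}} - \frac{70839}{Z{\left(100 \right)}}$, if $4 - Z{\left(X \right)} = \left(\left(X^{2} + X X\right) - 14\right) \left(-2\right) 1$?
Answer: $- \frac{103853623}{95502664} \approx -1.0874$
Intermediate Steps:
$Z{\left(X \right)} = -24 + 4 X^{2}$ ($Z{\left(X \right)} = 4 - \left(\left(X^{2} + X X\right) - 14\right) \left(-2\right) 1 = 4 - \left(\left(X^{2} + X^{2}\right) - 14\right) \left(-2\right) 1 = 4 - \left(2 X^{2} - 14\right) \left(-2\right) 1 = 4 - \left(-14 + 2 X^{2}\right) \left(-2\right) 1 = 4 - \left(28 - 4 X^{2}\right) 1 = 4 - \left(28 - 4 X^{2}\right) = 4 + \left(-28 + 4 X^{2}\right) = -24 + 4 X^{2}$)
$z{\left(r \right)} = -382 + 2 r^{2}$ ($z{\left(r \right)} = \left(r^{2} + r^{2}\right) - 382 = 2 r^{2} - 382 = -382 + 2 r^{2}$)
$\frac{55607}{z{\left(202 \right)}} - \frac{70839}{Z{\left(100 \right)}} = \frac{55607}{-382 + 2 \cdot 202^{2}} - \frac{70839}{-24 + 4 \cdot 100^{2}} = \frac{55607}{-382 + 2 \cdot 40804} - \frac{70839}{-24 + 4 \cdot 10000} = \frac{55607}{-382 + 81608} - \frac{70839}{-24 + 40000} = \frac{55607}{81226} - \frac{70839}{39976} = 55607 \cdot \frac{1}{81226} - \frac{70839}{39976} = \frac{3271}{4778} - \frac{70839}{39976} = - \frac{103853623}{95502664}$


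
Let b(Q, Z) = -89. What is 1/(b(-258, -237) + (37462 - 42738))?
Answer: -1/5365 ≈ -0.00018639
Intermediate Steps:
1/(b(-258, -237) + (37462 - 42738)) = 1/(-89 + (37462 - 42738)) = 1/(-89 - 5276) = 1/(-5365) = -1/5365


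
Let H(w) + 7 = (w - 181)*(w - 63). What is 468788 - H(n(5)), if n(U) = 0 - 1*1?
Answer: 457147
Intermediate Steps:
n(U) = -1 (n(U) = 0 - 1 = -1)
H(w) = -7 + (-181 + w)*(-63 + w) (H(w) = -7 + (w - 181)*(w - 63) = -7 + (-181 + w)*(-63 + w))
468788 - H(n(5)) = 468788 - (11396 + (-1)² - 244*(-1)) = 468788 - (11396 + 1 + 244) = 468788 - 1*11641 = 468788 - 11641 = 457147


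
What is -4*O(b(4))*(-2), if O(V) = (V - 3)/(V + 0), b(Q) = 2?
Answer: -4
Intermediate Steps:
O(V) = (-3 + V)/V
-4*O(b(4))*(-2) = -4*(-3 + 2)/2*(-2) = -2*(-1)*(-2) = -4*(-1/2)*(-2) = 2*(-2) = -4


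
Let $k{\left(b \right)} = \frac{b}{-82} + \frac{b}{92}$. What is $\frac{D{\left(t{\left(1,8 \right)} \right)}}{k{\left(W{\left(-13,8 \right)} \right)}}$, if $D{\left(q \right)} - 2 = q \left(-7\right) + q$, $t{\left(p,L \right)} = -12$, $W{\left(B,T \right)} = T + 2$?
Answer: $- \frac{139564}{25} \approx -5582.6$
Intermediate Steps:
$W{\left(B,T \right)} = 2 + T$
$k{\left(b \right)} = - \frac{5 b}{3772}$ ($k{\left(b \right)} = b \left(- \frac{1}{82}\right) + b \frac{1}{92} = - \frac{b}{82} + \frac{b}{92} = - \frac{5 b}{3772}$)
$D{\left(q \right)} = 2 - 6 q$ ($D{\left(q \right)} = 2 + \left(q \left(-7\right) + q\right) = 2 + \left(- 7 q + q\right) = 2 - 6 q$)
$\frac{D{\left(t{\left(1,8 \right)} \right)}}{k{\left(W{\left(-13,8 \right)} \right)}} = \frac{2 - -72}{\left(- \frac{5}{3772}\right) \left(2 + 8\right)} = \frac{2 + 72}{\left(- \frac{5}{3772}\right) 10} = \frac{74}{- \frac{25}{1886}} = 74 \left(- \frac{1886}{25}\right) = - \frac{139564}{25}$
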